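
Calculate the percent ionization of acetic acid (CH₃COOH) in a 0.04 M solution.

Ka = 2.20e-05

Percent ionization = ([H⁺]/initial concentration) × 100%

Using Ka equilibrium: x² + Ka×x - Ka×C = 0. Solving: [H⁺] = 9.2715e-04. Percent = (9.2715e-04/0.04) × 100

Percent ionization = 2.32%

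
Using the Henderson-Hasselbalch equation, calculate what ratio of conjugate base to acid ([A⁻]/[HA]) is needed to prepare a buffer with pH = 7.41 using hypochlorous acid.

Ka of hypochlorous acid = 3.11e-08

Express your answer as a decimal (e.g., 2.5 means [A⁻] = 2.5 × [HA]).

pKa = -log(3.11e-08) = 7.5072. pH = pKa + log([A⁻]/[HA]), so log([A⁻]/[HA]) = pH − pKa = 7.41 − 7.5072 = -0.0972. [A⁻]/[HA] = 10^(-0.0972) = 0.799

[A⁻]/[HA] = 0.799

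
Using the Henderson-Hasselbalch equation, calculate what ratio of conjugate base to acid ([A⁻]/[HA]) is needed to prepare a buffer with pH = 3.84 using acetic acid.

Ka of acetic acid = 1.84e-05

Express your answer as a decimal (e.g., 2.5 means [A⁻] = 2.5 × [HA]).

pKa = -log(1.84e-05) = 4.7352. pH = pKa + log([A⁻]/[HA]), so log([A⁻]/[HA]) = pH − pKa = 3.84 − 4.7352 = -0.8952. [A⁻]/[HA] = 10^(-0.8952) = 0.127

[A⁻]/[HA] = 0.127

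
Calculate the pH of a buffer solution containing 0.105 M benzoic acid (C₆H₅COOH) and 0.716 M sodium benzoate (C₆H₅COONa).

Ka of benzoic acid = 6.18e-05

pKa = -log(6.18e-05) = 4.21. pH = pKa + log([A⁻]/[HA]) = 4.21 + log(0.716/0.105)

pH = 5.04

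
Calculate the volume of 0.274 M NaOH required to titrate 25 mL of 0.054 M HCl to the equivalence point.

At equivalence: moles acid = moles base. moles HCl = 0.054 × 25/1000 = 0.00135 mol. V_base = moles / 0.274 × 1000 = 4.9 mL.

V_{base} = 4.9 mL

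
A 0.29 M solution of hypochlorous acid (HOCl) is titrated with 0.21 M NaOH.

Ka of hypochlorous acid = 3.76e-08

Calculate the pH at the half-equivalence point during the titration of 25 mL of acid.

At half-equivalence [HA] = [A⁻], so Henderson-Hasselbalch gives pH = pKa = -log(3.76e-08) = 7.42.

pH = pKa = 7.42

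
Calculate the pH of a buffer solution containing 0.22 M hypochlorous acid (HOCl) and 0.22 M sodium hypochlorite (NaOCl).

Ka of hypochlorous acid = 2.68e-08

pKa = -log(2.68e-08) = 7.57. pH = pKa + log([A⁻]/[HA]) = 7.57 + log(0.22/0.22)

pH = 7.57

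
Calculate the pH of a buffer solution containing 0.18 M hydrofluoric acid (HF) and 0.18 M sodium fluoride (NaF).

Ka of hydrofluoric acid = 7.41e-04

pKa = -log(7.41e-04) = 3.13. pH = pKa + log([A⁻]/[HA]) = 3.13 + log(0.18/0.18)

pH = 3.13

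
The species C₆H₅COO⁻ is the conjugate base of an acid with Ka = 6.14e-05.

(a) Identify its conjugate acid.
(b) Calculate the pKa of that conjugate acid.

(a) The conjugate acid is formed by adding one H⁺ to C₆H₅COO⁻, giving C₆H₅COOH. (b) pKa = -log(Ka) = -log(6.14e-05) = 4.21.

Conjugate acid: C₆H₅COOH; pK_a = 4.21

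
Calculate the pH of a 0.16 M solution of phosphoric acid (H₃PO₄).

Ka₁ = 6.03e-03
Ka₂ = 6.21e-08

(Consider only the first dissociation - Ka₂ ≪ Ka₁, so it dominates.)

First dissociation dominates. From Ka₁ = [H⁺][HA⁻]/[H₂A], x² + Ka₁·x − Ka₁·C = 0 with C = 0.16 M and Ka₁ = 6.03e-03. Solving: [H⁺] = (−Ka₁ + √(Ka₁² + 4·Ka₁·C)) / 2 = 2.8192e-02 M. pH = -log(2.8192e-02) = 1.55.

pH = 1.55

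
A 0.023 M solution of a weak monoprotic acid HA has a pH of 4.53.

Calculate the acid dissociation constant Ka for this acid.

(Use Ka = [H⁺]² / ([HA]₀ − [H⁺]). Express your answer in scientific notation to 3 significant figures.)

[H⁺] = 10^(−pH) = 10^(−4.53) = 2.951e-05 M. For HA ⇌ H⁺ + A⁻, Ka = [H⁺][A⁻]/[HA] = [H⁺]² / ([HA]₀ − [H⁺]) = (2.951e-05)² / (0.023 − 2.951e-05) = 3.79e-08.

K_a = 3.79e-08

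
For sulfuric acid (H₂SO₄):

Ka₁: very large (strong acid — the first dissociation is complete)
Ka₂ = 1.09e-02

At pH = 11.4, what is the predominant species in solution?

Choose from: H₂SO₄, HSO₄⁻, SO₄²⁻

The first dissociation is complete, so H₂SO₄ itself is never the predominant species in water; pKa₂ = -log(1.09e-02) = 1.96. For a polyprotic acid the predominant species crosses at each pKa: below pKa_n the protonated form dominates, above it the deprotonated form does. At pH = 11.4, the predominant species is SO₄²⁻.

SO₄²⁻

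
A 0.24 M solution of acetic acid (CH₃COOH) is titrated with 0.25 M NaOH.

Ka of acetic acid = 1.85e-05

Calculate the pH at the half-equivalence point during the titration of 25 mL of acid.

At half-equivalence [HA] = [A⁻], so Henderson-Hasselbalch gives pH = pKa = -log(1.85e-05) = 4.73.

pH = pKa = 4.73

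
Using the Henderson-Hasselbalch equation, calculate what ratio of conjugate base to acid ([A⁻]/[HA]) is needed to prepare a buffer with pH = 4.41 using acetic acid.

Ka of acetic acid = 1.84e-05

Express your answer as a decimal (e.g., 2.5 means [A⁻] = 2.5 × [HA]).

pKa = -log(1.84e-05) = 4.7352. pH = pKa + log([A⁻]/[HA]), so log([A⁻]/[HA]) = pH − pKa = 4.41 − 4.7352 = -0.3252. [A⁻]/[HA] = 10^(-0.3252) = 0.473

[A⁻]/[HA] = 0.473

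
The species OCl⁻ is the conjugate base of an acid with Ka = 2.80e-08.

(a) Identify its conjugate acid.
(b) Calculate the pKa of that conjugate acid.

(a) The conjugate acid is formed by adding one H⁺ to OCl⁻, giving HOCl. (b) pKa = -log(Ka) = -log(2.80e-08) = 7.55.

Conjugate acid: HOCl; pK_a = 7.55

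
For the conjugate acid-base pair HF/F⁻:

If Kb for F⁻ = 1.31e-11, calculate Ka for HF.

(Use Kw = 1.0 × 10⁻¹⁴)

For a conjugate pair Ka × Kb = Kw, so Ka = Kw/Kb = 1.0 × 10⁻¹⁴ / 1.31e-11 = 7.63e-04.

K_a = 7.63e-04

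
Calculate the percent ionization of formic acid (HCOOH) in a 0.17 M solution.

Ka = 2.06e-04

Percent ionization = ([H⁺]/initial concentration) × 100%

Using Ka equilibrium: x² + Ka×x - Ka×C = 0. Solving: [H⁺] = 5.8157e-03. Percent = (5.8157e-03/0.17) × 100

Percent ionization = 3.42%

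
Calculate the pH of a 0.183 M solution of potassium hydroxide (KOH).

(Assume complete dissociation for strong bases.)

[OH⁻] = 0.183 M for strong base. pOH = -log[OH⁻] = 0.74, pH = 14 - pOH

pH = 13.26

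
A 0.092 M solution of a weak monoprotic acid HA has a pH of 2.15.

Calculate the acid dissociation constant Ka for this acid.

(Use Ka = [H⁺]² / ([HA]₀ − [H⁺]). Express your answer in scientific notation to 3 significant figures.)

[H⁺] = 10^(−pH) = 10^(−2.15) = 7.079e-03 M. For HA ⇌ H⁺ + A⁻, Ka = [H⁺][A⁻]/[HA] = [H⁺]² / ([HA]₀ − [H⁺]) = (7.079e-03)² / (0.092 − 7.079e-03) = 5.90e-04.

K_a = 5.90e-04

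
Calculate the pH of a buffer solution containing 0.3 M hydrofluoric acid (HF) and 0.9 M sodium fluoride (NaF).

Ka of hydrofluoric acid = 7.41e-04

pKa = -log(7.41e-04) = 3.13. pH = pKa + log([A⁻]/[HA]) = 3.13 + log(0.9/0.3)

pH = 3.61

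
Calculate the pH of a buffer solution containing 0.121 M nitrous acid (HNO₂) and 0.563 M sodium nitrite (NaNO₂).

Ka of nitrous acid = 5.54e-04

pKa = -log(5.54e-04) = 3.26. pH = pKa + log([A⁻]/[HA]) = 3.26 + log(0.563/0.121)

pH = 3.92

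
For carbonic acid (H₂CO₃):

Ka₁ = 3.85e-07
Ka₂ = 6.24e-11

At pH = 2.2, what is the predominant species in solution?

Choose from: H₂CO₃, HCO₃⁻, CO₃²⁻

pKa₁ = 6.41, pKa₂ = 10.20. For a polyprotic acid the predominant species crosses at each pKa: below pKa_n the protonated form dominates, above it the deprotonated form does. At pH = 2.2, the predominant species is H₂CO₃.

H₂CO₃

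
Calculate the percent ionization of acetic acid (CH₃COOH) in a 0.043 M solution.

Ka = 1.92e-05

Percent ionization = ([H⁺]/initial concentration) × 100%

Using Ka equilibrium: x² + Ka×x - Ka×C = 0. Solving: [H⁺] = 8.9908e-04. Percent = (8.9908e-04/0.043) × 100

Percent ionization = 2.09%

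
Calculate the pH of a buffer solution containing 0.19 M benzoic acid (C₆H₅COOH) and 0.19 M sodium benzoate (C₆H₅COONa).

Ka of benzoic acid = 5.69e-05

pKa = -log(5.69e-05) = 4.24. pH = pKa + log([A⁻]/[HA]) = 4.24 + log(0.19/0.19)

pH = 4.24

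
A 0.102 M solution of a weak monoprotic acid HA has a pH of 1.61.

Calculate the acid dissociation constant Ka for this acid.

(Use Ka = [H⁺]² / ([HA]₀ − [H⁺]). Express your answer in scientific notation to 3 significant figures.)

[H⁺] = 10^(−pH) = 10^(−1.61) = 2.455e-02 M. For HA ⇌ H⁺ + A⁻, Ka = [H⁺][A⁻]/[HA] = [H⁺]² / ([HA]₀ − [H⁺]) = (2.455e-02)² / (0.102 − 2.455e-02) = 7.78e-03.

K_a = 7.78e-03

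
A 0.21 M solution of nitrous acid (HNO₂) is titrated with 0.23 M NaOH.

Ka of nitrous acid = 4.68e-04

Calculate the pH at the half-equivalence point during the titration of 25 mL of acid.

At half-equivalence [HA] = [A⁻], so Henderson-Hasselbalch gives pH = pKa = -log(4.68e-04) = 3.33.

pH = pKa = 3.33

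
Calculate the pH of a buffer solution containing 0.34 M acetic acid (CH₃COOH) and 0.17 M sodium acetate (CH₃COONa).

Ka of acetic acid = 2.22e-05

pKa = -log(2.22e-05) = 4.65. pH = pKa + log([A⁻]/[HA]) = 4.65 + log(0.17/0.34)

pH = 4.35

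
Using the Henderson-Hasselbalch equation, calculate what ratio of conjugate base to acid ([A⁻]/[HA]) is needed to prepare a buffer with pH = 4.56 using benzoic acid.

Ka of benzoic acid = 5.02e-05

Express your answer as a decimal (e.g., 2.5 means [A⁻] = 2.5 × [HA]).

pKa = -log(5.02e-05) = 4.2993. pH = pKa + log([A⁻]/[HA]), so log([A⁻]/[HA]) = pH − pKa = 4.56 − 4.2993 = 0.2607. [A⁻]/[HA] = 10^(0.2607) = 1.82

[A⁻]/[HA] = 1.82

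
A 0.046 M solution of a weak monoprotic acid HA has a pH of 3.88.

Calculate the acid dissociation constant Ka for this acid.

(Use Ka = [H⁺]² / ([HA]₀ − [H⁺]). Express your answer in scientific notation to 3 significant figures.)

[H⁺] = 10^(−pH) = 10^(−3.88) = 1.318e-04 M. For HA ⇌ H⁺ + A⁻, Ka = [H⁺][A⁻]/[HA] = [H⁺]² / ([HA]₀ − [H⁺]) = (1.318e-04)² / (0.046 − 1.318e-04) = 3.79e-07.

K_a = 3.79e-07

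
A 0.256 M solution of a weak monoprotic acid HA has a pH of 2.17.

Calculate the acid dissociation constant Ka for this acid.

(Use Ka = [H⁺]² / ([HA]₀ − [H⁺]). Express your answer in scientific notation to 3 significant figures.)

[H⁺] = 10^(−pH) = 10^(−2.17) = 6.761e-03 M. For HA ⇌ H⁺ + A⁻, Ka = [H⁺][A⁻]/[HA] = [H⁺]² / ([HA]₀ − [H⁺]) = (6.761e-03)² / (0.256 − 6.761e-03) = 1.83e-04.

K_a = 1.83e-04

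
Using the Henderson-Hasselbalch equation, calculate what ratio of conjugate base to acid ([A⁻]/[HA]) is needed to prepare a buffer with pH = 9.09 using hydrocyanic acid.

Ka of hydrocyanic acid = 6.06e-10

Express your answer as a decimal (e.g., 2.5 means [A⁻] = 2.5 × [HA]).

pKa = -log(6.06e-10) = 9.2175. pH = pKa + log([A⁻]/[HA]), so log([A⁻]/[HA]) = pH − pKa = 9.09 − 9.2175 = -0.1275. [A⁻]/[HA] = 10^(-0.1275) = 0.746

[A⁻]/[HA] = 0.746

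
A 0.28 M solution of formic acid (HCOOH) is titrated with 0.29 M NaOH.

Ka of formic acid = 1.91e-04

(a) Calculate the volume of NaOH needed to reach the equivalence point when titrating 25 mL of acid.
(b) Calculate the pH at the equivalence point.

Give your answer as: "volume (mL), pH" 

moles acid = 0.28 × 25/1000 = 0.007 mol; V_base = moles/0.29 × 1000 = 24.1 mL. At equivalence only the conjugate base is present: [A⁻] = 0.007/0.049 = 1.4246e-01 M. Kb = Kw/Ka = 5.24e-11; [OH⁻] = √(Kb × [A⁻]) = 2.7310e-06; pOH = 5.56; pH = 14 - pOH = 8.44.

V = 24.1 mL, pH = 8.44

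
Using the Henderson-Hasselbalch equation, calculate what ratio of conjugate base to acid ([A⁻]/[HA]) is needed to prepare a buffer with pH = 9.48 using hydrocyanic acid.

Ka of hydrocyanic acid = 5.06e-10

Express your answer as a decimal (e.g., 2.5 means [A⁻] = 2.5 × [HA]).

pKa = -log(5.06e-10) = 9.2958. pH = pKa + log([A⁻]/[HA]), so log([A⁻]/[HA]) = pH − pKa = 9.48 − 9.2958 = 0.1842. [A⁻]/[HA] = 10^(0.1842) = 1.53

[A⁻]/[HA] = 1.53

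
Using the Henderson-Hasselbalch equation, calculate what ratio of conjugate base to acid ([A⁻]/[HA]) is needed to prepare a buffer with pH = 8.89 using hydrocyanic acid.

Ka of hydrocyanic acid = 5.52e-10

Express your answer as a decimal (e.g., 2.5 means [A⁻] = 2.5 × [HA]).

pKa = -log(5.52e-10) = 9.2581. pH = pKa + log([A⁻]/[HA]), so log([A⁻]/[HA]) = pH − pKa = 8.89 − 9.2581 = -0.3681. [A⁻]/[HA] = 10^(-0.3681) = 0.428

[A⁻]/[HA] = 0.428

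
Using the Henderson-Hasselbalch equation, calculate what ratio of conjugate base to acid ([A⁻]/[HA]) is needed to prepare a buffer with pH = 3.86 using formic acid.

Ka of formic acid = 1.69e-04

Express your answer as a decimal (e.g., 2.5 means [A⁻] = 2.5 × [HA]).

pKa = -log(1.69e-04) = 3.7721. pH = pKa + log([A⁻]/[HA]), so log([A⁻]/[HA]) = pH − pKa = 3.86 − 3.7721 = 0.0879. [A⁻]/[HA] = 10^(0.0879) = 1.22

[A⁻]/[HA] = 1.22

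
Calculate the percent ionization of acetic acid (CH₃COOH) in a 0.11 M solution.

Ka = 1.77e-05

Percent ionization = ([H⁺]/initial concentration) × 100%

Using Ka equilibrium: x² + Ka×x - Ka×C = 0. Solving: [H⁺] = 1.3865e-03. Percent = (1.3865e-03/0.11) × 100

Percent ionization = 1.26%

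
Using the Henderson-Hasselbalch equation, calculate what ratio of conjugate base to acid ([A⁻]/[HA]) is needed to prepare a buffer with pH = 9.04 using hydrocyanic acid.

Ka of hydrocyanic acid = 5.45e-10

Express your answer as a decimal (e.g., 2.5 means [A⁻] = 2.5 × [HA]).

pKa = -log(5.45e-10) = 9.2636. pH = pKa + log([A⁻]/[HA]), so log([A⁻]/[HA]) = pH − pKa = 9.04 − 9.2636 = -0.2236. [A⁻]/[HA] = 10^(-0.2236) = 0.598

[A⁻]/[HA] = 0.598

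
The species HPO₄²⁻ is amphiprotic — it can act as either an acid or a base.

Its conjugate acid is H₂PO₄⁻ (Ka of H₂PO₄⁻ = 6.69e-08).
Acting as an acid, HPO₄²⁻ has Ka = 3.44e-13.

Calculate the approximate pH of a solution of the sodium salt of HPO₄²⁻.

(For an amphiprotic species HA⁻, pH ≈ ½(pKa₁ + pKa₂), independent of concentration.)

pKa₁ = -log(6.69e-08) = 7.17; pKa₂ = -log(3.44e-13) = 12.46. For an amphiprotic species, pH ≈ ½(pKa₁ + pKa₂) = ½(7.17 + 12.46) = 9.82.

pH = 9.82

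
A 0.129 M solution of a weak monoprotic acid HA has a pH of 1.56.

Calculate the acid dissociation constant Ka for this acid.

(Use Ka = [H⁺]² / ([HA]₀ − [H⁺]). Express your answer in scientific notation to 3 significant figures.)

[H⁺] = 10^(−pH) = 10^(−1.56) = 2.754e-02 M. For HA ⇌ H⁺ + A⁻, Ka = [H⁺][A⁻]/[HA] = [H⁺]² / ([HA]₀ − [H⁺]) = (2.754e-02)² / (0.129 − 2.754e-02) = 7.48e-03.

K_a = 7.48e-03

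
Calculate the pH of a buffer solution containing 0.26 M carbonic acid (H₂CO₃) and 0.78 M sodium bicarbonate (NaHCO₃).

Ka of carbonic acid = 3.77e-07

pKa = -log(3.77e-07) = 6.42. pH = pKa + log([A⁻]/[HA]) = 6.42 + log(0.78/0.26)

pH = 6.90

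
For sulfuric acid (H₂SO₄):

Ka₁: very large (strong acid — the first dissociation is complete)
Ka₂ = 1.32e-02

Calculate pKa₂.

pKa₂ = -log(Ka₂) = -log(1.32e-02) = 1.88.

pK_{a2} = 1.88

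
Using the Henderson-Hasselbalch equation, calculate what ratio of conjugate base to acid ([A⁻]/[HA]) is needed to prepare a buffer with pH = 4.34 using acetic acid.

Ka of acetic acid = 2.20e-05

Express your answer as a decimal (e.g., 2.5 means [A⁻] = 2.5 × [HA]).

pKa = -log(2.20e-05) = 4.6576. pH = pKa + log([A⁻]/[HA]), so log([A⁻]/[HA]) = pH − pKa = 4.34 − 4.6576 = -0.3176. [A⁻]/[HA] = 10^(-0.3176) = 0.481

[A⁻]/[HA] = 0.481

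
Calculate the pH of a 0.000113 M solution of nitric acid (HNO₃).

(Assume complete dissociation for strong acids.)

[H⁺] = 0.000113 M for strong acid. pH = -log[H⁺] = -log(0.000113)

pH = 3.95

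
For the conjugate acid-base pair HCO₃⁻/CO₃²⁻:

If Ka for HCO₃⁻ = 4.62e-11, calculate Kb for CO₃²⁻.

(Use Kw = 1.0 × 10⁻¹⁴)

For a conjugate pair Ka × Kb = Kw, so Kb = Kw/Ka = 1.0 × 10⁻¹⁴ / 4.62e-11 = 2.16e-04.

K_b = 2.16e-04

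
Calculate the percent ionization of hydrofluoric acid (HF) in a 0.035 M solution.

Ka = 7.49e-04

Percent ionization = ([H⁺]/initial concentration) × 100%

Using Ka equilibrium: x² + Ka×x - Ka×C = 0. Solving: [H⁺] = 4.7592e-03. Percent = (4.7592e-03/0.035) × 100

Percent ionization = 13.6%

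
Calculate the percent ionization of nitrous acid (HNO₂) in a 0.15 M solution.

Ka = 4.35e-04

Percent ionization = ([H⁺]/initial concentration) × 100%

Using Ka equilibrium: x² + Ka×x - Ka×C = 0. Solving: [H⁺] = 7.8632e-03. Percent = (7.8632e-03/0.15) × 100

Percent ionization = 5.24%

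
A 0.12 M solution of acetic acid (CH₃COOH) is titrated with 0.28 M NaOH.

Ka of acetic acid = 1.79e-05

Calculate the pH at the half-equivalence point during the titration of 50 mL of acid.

At half-equivalence [HA] = [A⁻], so Henderson-Hasselbalch gives pH = pKa = -log(1.79e-05) = 4.75.

pH = pKa = 4.75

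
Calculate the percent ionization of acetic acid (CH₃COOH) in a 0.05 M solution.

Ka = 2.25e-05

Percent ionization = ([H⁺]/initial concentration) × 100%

Using Ka equilibrium: x² + Ka×x - Ka×C = 0. Solving: [H⁺] = 1.0495e-03. Percent = (1.0495e-03/0.05) × 100

Percent ionization = 2.1%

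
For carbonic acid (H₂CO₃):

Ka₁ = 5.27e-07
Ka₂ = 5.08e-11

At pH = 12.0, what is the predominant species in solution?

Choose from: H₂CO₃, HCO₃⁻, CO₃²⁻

pKa₁ = 6.28, pKa₂ = 10.29. For a polyprotic acid the predominant species crosses at each pKa: below pKa_n the protonated form dominates, above it the deprotonated form does. At pH = 12.0, the predominant species is CO₃²⁻.

CO₃²⁻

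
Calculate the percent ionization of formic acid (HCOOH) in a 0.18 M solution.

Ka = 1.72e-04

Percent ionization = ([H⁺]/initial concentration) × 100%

Using Ka equilibrium: x² + Ka×x - Ka×C = 0. Solving: [H⁺] = 5.4788e-03. Percent = (5.4788e-03/0.18) × 100

Percent ionization = 3.04%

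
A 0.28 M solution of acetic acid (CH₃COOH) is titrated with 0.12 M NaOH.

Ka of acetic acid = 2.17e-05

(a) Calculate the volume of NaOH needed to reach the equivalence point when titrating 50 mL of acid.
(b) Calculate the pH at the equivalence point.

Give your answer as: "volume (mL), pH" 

moles acid = 0.28 × 50/1000 = 0.014 mol; V_base = moles/0.12 × 1000 = 116.7 mL. At equivalence only the conjugate base is present: [A⁻] = 0.014/0.167 = 8.4000e-02 M. Kb = Kw/Ka = 4.61e-10; [OH⁻] = √(Kb × [A⁻]) = 6.2217e-06; pOH = 5.21; pH = 14 - pOH = 8.79.

V = 116.7 mL, pH = 8.79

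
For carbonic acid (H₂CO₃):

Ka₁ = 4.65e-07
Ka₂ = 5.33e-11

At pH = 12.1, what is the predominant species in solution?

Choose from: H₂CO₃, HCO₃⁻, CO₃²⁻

pKa₁ = 6.33, pKa₂ = 10.27. For a polyprotic acid the predominant species crosses at each pKa: below pKa_n the protonated form dominates, above it the deprotonated form does. At pH = 12.1, the predominant species is CO₃²⁻.

CO₃²⁻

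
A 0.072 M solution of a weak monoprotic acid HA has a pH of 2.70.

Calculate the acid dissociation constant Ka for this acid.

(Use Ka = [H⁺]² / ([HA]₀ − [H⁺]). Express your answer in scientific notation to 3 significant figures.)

[H⁺] = 10^(−pH) = 10^(−2.70) = 1.995e-03 M. For HA ⇌ H⁺ + A⁻, Ka = [H⁺][A⁻]/[HA] = [H⁺]² / ([HA]₀ − [H⁺]) = (1.995e-03)² / (0.072 − 1.995e-03) = 5.69e-05.

K_a = 5.69e-05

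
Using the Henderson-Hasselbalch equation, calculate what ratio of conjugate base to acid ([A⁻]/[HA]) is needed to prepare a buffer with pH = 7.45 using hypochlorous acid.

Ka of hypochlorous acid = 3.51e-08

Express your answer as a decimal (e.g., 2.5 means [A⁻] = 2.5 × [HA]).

pKa = -log(3.51e-08) = 7.4547. pH = pKa + log([A⁻]/[HA]), so log([A⁻]/[HA]) = pH − pKa = 7.45 − 7.4547 = -0.0047. [A⁻]/[HA] = 10^(-0.0047) = 0.989

[A⁻]/[HA] = 0.989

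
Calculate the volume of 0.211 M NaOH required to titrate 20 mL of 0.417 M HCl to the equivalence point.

At equivalence: moles acid = moles base. moles HCl = 0.417 × 20/1000 = 0.00834 mol. V_base = moles / 0.211 × 1000 = 39.5 mL.

V_{base} = 39.5 mL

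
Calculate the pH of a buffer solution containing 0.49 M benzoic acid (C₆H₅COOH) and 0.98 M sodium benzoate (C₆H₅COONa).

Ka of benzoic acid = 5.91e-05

pKa = -log(5.91e-05) = 4.23. pH = pKa + log([A⁻]/[HA]) = 4.23 + log(0.98/0.49)

pH = 4.53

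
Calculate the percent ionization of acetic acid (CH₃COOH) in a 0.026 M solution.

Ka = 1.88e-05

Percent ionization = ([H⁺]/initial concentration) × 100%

Using Ka equilibrium: x² + Ka×x - Ka×C = 0. Solving: [H⁺] = 6.8981e-04. Percent = (6.8981e-04/0.026) × 100

Percent ionization = 2.65%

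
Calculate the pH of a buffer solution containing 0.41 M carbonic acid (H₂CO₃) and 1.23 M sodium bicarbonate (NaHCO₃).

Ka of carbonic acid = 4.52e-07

pKa = -log(4.52e-07) = 6.34. pH = pKa + log([A⁻]/[HA]) = 6.34 + log(1.23/0.41)

pH = 6.82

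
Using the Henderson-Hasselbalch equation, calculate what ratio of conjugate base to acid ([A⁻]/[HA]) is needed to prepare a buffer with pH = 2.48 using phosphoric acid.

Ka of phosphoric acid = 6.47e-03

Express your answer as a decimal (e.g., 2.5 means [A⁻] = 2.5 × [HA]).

pKa = -log(6.47e-03) = 2.1891. pH = pKa + log([A⁻]/[HA]), so log([A⁻]/[HA]) = pH − pKa = 2.48 − 2.1891 = 0.2909. [A⁻]/[HA] = 10^(0.2909) = 1.95

[A⁻]/[HA] = 1.95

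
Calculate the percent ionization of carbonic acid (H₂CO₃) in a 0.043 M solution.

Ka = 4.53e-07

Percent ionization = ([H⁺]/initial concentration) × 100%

Using Ka equilibrium: x² + Ka×x - Ka×C = 0. Solving: [H⁺] = 1.3934e-04. Percent = (1.3934e-04/0.043) × 100

Percent ionization = 0.324%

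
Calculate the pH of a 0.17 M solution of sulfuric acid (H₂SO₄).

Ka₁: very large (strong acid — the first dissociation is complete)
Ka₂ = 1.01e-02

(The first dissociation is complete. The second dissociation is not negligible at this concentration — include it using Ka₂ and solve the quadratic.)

First dissociation is complete: [H⁺]₀ = [HSO₄⁻]₀ = C = 0.17 M. Second dissociation HSO₄⁻ ⇌ H⁺ + SO₄²⁻: let x = [SO₄²⁻]. Ka₂ = (C + x)·x / (C − x) = 1.01e-02 → x² + (C + Ka₂)·x − Ka₂·C = 0 → x² + 0.18010·x − 1.717e-03 = 0. x = (−0.18010 + √(0.18010² + 4 × 1.717e-03)) / 2 = 9.0762e-03 M. [H⁺] = C + x = 0.17 + 9.0762e-03 = 1.7908e-01 M. pH = -log(1.7908e-01) = 0.75.

pH = 0.75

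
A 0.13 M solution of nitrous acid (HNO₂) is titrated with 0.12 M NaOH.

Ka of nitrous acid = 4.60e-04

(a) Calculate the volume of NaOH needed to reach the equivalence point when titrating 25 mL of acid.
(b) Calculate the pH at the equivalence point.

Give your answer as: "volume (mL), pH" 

moles acid = 0.13 × 25/1000 = 0.00325 mol; V_base = moles/0.12 × 1000 = 27.1 mL. At equivalence only the conjugate base is present: [A⁻] = 0.00325/0.052 = 6.2400e-02 M. Kb = Kw/Ka = 2.17e-11; [OH⁻] = √(Kb × [A⁻]) = 1.1647e-06; pOH = 5.93; pH = 14 - pOH = 8.07.

V = 27.1 mL, pH = 8.07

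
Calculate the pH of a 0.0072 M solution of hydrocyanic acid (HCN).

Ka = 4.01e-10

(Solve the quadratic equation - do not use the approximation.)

x² + Ka×x - Ka×C = 0. Using quadratic formula: [H⁺] = 1.6990e-06

pH = 5.77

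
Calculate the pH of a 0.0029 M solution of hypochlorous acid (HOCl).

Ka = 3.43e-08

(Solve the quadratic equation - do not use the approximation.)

x² + Ka×x - Ka×C = 0. Using quadratic formula: [H⁺] = 9.9563e-06

pH = 5.00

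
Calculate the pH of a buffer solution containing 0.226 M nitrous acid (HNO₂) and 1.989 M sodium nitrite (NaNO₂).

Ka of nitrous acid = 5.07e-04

pKa = -log(5.07e-04) = 3.29. pH = pKa + log([A⁻]/[HA]) = 3.29 + log(1.989/0.226)

pH = 4.24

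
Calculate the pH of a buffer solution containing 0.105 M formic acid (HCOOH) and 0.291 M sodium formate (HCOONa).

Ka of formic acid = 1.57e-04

pKa = -log(1.57e-04) = 3.80. pH = pKa + log([A⁻]/[HA]) = 3.80 + log(0.291/0.105)

pH = 4.25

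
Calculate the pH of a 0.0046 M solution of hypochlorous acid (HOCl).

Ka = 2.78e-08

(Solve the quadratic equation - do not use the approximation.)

x² + Ka×x - Ka×C = 0. Using quadratic formula: [H⁺] = 1.1295e-05

pH = 4.95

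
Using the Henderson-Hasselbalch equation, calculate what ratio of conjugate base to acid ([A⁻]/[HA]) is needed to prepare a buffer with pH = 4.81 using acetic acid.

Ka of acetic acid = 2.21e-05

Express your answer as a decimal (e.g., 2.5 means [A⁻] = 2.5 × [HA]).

pKa = -log(2.21e-05) = 4.6556. pH = pKa + log([A⁻]/[HA]), so log([A⁻]/[HA]) = pH − pKa = 4.81 − 4.6556 = 0.1544. [A⁻]/[HA] = 10^(0.1544) = 1.43

[A⁻]/[HA] = 1.43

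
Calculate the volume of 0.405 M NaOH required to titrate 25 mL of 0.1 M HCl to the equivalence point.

At equivalence: moles acid = moles base. moles HCl = 0.1 × 25/1000 = 0.0025 mol. V_base = moles / 0.405 × 1000 = 6.2 mL.

V_{base} = 6.2 mL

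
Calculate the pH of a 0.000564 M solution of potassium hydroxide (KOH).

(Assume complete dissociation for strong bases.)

[OH⁻] = 0.000564 M for strong base. pOH = -log[OH⁻] = 3.25, pH = 14 - pOH

pH = 10.75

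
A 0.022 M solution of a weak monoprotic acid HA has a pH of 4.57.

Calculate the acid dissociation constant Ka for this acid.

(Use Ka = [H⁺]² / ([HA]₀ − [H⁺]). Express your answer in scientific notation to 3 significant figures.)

[H⁺] = 10^(−pH) = 10^(−4.57) = 2.692e-05 M. For HA ⇌ H⁺ + A⁻, Ka = [H⁺][A⁻]/[HA] = [H⁺]² / ([HA]₀ − [H⁺]) = (2.692e-05)² / (0.022 − 2.692e-05) = 3.30e-08.

K_a = 3.30e-08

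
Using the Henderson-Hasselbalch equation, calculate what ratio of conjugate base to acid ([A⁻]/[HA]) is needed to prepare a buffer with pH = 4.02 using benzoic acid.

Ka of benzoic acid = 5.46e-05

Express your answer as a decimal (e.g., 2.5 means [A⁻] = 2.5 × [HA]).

pKa = -log(5.46e-05) = 4.2628. pH = pKa + log([A⁻]/[HA]), so log([A⁻]/[HA]) = pH − pKa = 4.02 − 4.2628 = -0.2428. [A⁻]/[HA] = 10^(-0.2428) = 0.572

[A⁻]/[HA] = 0.572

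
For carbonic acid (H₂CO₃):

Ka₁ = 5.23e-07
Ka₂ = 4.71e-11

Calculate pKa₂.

pKa₂ = -log(Ka₂) = -log(4.71e-11) = 10.33.

pK_{a2} = 10.33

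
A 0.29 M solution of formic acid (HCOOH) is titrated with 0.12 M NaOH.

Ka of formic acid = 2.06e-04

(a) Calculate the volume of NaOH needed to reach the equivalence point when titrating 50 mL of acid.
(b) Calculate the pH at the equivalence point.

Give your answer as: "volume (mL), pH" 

moles acid = 0.29 × 50/1000 = 0.0145 mol; V_base = moles/0.12 × 1000 = 120.8 mL. At equivalence only the conjugate base is present: [A⁻] = 0.0145/0.171 = 8.4878e-02 M. Kb = Kw/Ka = 4.85e-11; [OH⁻] = √(Kb × [A⁻]) = 2.0299e-06; pOH = 5.69; pH = 14 - pOH = 8.31.

V = 120.8 mL, pH = 8.31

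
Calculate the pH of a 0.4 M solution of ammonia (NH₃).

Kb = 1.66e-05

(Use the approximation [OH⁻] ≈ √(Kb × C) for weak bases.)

[OH⁻] = √(Kb × C) = √(1.66e-05 × 0.4) = 2.5768e-03. pOH = 2.59, pH = 14 - pOH

pH = 11.41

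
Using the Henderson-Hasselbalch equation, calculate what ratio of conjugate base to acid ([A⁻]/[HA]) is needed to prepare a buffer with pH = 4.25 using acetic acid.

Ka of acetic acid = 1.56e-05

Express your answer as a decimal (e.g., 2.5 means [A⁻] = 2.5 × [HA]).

pKa = -log(1.56e-05) = 4.8069. pH = pKa + log([A⁻]/[HA]), so log([A⁻]/[HA]) = pH − pKa = 4.25 − 4.8069 = -0.5569. [A⁻]/[HA] = 10^(-0.5569) = 0.277

[A⁻]/[HA] = 0.277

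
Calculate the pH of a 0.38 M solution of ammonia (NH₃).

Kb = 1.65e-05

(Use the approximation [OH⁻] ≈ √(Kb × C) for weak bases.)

[OH⁻] = √(Kb × C) = √(1.65e-05 × 0.38) = 2.5040e-03. pOH = 2.60, pH = 14 - pOH

pH = 11.40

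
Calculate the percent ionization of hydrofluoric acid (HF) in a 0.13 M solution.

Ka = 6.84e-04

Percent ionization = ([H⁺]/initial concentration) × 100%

Using Ka equilibrium: x² + Ka×x - Ka×C = 0. Solving: [H⁺] = 9.0939e-03. Percent = (9.0939e-03/0.13) × 100

Percent ionization = 7%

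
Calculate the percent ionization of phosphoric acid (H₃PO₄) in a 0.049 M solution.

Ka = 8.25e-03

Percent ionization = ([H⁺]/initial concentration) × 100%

Using Ka equilibrium: x² + Ka×x - Ka×C = 0. Solving: [H⁺] = 1.6400e-02. Percent = (1.6400e-02/0.049) × 100

Percent ionization = 33.5%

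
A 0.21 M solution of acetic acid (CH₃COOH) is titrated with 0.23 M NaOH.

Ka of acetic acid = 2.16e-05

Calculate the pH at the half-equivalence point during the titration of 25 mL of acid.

At half-equivalence [HA] = [A⁻], so Henderson-Hasselbalch gives pH = pKa = -log(2.16e-05) = 4.67.

pH = pKa = 4.67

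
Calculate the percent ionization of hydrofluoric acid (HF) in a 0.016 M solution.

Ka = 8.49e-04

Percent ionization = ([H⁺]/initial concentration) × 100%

Using Ka equilibrium: x² + Ka×x - Ka×C = 0. Solving: [H⁺] = 3.2855e-03. Percent = (3.2855e-03/0.016) × 100

Percent ionization = 20.5%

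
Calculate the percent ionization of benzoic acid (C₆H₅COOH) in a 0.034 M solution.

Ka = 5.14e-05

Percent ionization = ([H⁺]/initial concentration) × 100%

Using Ka equilibrium: x² + Ka×x - Ka×C = 0. Solving: [H⁺] = 1.2965e-03. Percent = (1.2965e-03/0.034) × 100

Percent ionization = 3.81%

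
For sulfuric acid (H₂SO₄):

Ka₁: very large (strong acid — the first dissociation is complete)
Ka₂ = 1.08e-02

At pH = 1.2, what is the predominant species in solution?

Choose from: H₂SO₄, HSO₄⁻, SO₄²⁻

The first dissociation is complete, so H₂SO₄ itself is never the predominant species in water; pKa₂ = -log(1.08e-02) = 1.97. For a polyprotic acid the predominant species crosses at each pKa: below pKa_n the protonated form dominates, above it the deprotonated form does. At pH = 1.2, the predominant species is HSO₄⁻.

HSO₄⁻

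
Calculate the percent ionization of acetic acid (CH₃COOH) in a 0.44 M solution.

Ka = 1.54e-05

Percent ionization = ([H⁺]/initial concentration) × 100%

Using Ka equilibrium: x² + Ka×x - Ka×C = 0. Solving: [H⁺] = 2.5954e-03. Percent = (2.5954e-03/0.44) × 100

Percent ionization = 0.59%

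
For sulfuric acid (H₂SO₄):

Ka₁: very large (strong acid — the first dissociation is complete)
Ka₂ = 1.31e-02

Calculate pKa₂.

pKa₂ = -log(Ka₂) = -log(1.31e-02) = 1.88.

pK_{a2} = 1.88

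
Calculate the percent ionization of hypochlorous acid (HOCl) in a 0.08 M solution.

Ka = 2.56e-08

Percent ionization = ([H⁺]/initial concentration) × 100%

Using Ka equilibrium: x² + Ka×x - Ka×C = 0. Solving: [H⁺] = 4.5242e-05. Percent = (4.5242e-05/0.08) × 100

Percent ionization = 0.0566%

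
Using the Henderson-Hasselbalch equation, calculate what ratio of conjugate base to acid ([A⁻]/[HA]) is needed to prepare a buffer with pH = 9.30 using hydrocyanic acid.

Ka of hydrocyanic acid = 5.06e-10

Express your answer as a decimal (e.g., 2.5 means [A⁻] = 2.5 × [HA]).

pKa = -log(5.06e-10) = 9.2958. pH = pKa + log([A⁻]/[HA]), so log([A⁻]/[HA]) = pH − pKa = 9.30 − 9.2958 = 0.0042. [A⁻]/[HA] = 10^(0.0042) = 1.01

[A⁻]/[HA] = 1.01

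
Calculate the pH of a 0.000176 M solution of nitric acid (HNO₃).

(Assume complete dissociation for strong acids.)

[H⁺] = 0.000176 M for strong acid. pH = -log[H⁺] = -log(0.000176)

pH = 3.75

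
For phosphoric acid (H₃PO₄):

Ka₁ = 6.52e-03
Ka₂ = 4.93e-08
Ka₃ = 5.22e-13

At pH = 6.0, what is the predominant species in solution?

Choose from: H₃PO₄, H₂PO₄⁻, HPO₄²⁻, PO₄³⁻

pKa₁ = 2.19, pKa₂ = 7.31, pKa₃ = 12.28. For a polyprotic acid the predominant species crosses at each pKa: below pKa_n the protonated form dominates, above it the deprotonated form does. At pH = 6.0, the predominant species is H₂PO₄⁻.

H₂PO₄⁻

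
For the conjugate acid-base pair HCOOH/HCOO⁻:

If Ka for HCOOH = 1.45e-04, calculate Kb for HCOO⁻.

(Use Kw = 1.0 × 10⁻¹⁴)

For a conjugate pair Ka × Kb = Kw, so Kb = Kw/Ka = 1.0 × 10⁻¹⁴ / 1.45e-04 = 6.90e-11.

K_b = 6.90e-11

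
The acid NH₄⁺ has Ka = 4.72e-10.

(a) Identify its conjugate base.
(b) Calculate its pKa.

(a) The conjugate base is formed by removing one H⁺ from NH₄⁺, giving NH₃. (b) pKa = -log(Ka) = -log(4.72e-10) = 9.33.

Conjugate base: NH₃; pK_a = 9.33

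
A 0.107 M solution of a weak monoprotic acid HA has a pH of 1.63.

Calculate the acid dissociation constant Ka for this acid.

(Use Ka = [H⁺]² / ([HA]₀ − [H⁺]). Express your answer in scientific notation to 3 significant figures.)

[H⁺] = 10^(−pH) = 10^(−1.63) = 2.344e-02 M. For HA ⇌ H⁺ + A⁻, Ka = [H⁺][A⁻]/[HA] = [H⁺]² / ([HA]₀ − [H⁺]) = (2.344e-02)² / (0.107 − 2.344e-02) = 6.58e-03.

K_a = 6.58e-03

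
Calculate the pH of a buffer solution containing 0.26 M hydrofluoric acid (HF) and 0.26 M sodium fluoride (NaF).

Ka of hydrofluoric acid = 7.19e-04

pKa = -log(7.19e-04) = 3.14. pH = pKa + log([A⁻]/[HA]) = 3.14 + log(0.26/0.26)

pH = 3.14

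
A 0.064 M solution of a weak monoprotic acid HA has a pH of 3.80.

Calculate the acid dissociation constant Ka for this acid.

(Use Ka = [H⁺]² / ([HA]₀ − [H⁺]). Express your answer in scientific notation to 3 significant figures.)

[H⁺] = 10^(−pH) = 10^(−3.80) = 1.585e-04 M. For HA ⇌ H⁺ + A⁻, Ka = [H⁺][A⁻]/[HA] = [H⁺]² / ([HA]₀ − [H⁺]) = (1.585e-04)² / (0.064 − 1.585e-04) = 3.93e-07.

K_a = 3.93e-07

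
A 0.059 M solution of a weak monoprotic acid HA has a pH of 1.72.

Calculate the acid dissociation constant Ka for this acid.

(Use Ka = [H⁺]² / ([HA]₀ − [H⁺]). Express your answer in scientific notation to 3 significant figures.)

[H⁺] = 10^(−pH) = 10^(−1.72) = 1.905e-02 M. For HA ⇌ H⁺ + A⁻, Ka = [H⁺][A⁻]/[HA] = [H⁺]² / ([HA]₀ − [H⁺]) = (1.905e-02)² / (0.059 − 1.905e-02) = 9.09e-03.

K_a = 9.09e-03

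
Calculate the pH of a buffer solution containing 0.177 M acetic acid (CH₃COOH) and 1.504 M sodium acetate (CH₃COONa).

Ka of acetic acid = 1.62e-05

pKa = -log(1.62e-05) = 4.79. pH = pKa + log([A⁻]/[HA]) = 4.79 + log(1.504/0.177)

pH = 5.72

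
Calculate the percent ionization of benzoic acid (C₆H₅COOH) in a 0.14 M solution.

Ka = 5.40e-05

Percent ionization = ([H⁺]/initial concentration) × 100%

Using Ka equilibrium: x² + Ka×x - Ka×C = 0. Solving: [H⁺] = 2.7227e-03. Percent = (2.7227e-03/0.14) × 100

Percent ionization = 1.94%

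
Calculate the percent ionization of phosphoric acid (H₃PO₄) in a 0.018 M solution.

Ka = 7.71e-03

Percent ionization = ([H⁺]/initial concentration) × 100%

Using Ka equilibrium: x² + Ka×x - Ka×C = 0. Solving: [H⁺] = 8.5402e-03. Percent = (8.5402e-03/0.018) × 100

Percent ionization = 47.4%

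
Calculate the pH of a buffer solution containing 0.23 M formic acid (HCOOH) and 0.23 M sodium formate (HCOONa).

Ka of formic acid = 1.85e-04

pKa = -log(1.85e-04) = 3.73. pH = pKa + log([A⁻]/[HA]) = 3.73 + log(0.23/0.23)

pH = 3.73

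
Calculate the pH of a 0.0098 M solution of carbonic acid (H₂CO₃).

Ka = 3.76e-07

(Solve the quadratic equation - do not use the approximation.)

x² + Ka×x - Ka×C = 0. Using quadratic formula: [H⁺] = 6.0515e-05

pH = 4.22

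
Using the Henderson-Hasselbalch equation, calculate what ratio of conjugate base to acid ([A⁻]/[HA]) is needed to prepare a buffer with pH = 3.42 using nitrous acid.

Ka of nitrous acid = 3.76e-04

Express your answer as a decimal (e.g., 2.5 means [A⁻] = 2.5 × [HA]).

pKa = -log(3.76e-04) = 3.4248. pH = pKa + log([A⁻]/[HA]), so log([A⁻]/[HA]) = pH − pKa = 3.42 − 3.4248 = -0.0048. [A⁻]/[HA] = 10^(-0.0048) = 0.989

[A⁻]/[HA] = 0.989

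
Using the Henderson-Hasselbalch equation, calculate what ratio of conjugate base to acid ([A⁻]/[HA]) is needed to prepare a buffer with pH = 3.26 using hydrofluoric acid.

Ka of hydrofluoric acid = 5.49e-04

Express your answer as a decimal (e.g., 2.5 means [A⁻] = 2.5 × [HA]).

pKa = -log(5.49e-04) = 3.2604. pH = pKa + log([A⁻]/[HA]), so log([A⁻]/[HA]) = pH − pKa = 3.26 − 3.2604 = -0.0004. [A⁻]/[HA] = 10^(-0.0004) = 0.999

[A⁻]/[HA] = 0.999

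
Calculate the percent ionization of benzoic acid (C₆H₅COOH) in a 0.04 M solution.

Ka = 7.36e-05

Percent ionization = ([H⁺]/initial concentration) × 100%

Using Ka equilibrium: x² + Ka×x - Ka×C = 0. Solving: [H⁺] = 1.6794e-03. Percent = (1.6794e-03/0.04) × 100

Percent ionization = 4.2%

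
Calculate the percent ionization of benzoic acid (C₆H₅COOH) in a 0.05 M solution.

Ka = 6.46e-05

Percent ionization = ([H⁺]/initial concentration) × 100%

Using Ka equilibrium: x² + Ka×x - Ka×C = 0. Solving: [H⁺] = 1.7652e-03. Percent = (1.7652e-03/0.05) × 100

Percent ionization = 3.53%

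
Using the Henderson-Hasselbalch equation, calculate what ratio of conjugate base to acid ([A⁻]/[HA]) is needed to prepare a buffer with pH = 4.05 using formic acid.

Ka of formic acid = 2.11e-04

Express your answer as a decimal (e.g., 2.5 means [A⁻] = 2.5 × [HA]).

pKa = -log(2.11e-04) = 3.6757. pH = pKa + log([A⁻]/[HA]), so log([A⁻]/[HA]) = pH − pKa = 4.05 − 3.6757 = 0.3743. [A⁻]/[HA] = 10^(0.3743) = 2.37

[A⁻]/[HA] = 2.37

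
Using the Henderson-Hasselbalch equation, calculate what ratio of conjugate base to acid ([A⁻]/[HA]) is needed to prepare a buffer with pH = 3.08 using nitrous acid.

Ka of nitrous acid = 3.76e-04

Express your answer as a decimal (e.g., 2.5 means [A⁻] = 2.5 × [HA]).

pKa = -log(3.76e-04) = 3.4248. pH = pKa + log([A⁻]/[HA]), so log([A⁻]/[HA]) = pH − pKa = 3.08 − 3.4248 = -0.3448. [A⁻]/[HA] = 10^(-0.3448) = 0.452

[A⁻]/[HA] = 0.452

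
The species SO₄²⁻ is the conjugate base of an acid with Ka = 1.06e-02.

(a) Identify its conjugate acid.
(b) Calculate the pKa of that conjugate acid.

(a) The conjugate acid is formed by adding one H⁺ to SO₄²⁻, giving HSO₄⁻. (b) pKa = -log(Ka) = -log(1.06e-02) = 1.97.

Conjugate acid: HSO₄⁻; pK_a = 1.97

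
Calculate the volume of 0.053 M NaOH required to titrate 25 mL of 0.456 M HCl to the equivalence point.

At equivalence: moles acid = moles base. moles HCl = 0.456 × 25/1000 = 0.0114 mol. V_base = moles / 0.053 × 1000 = 215.1 mL.

V_{base} = 215.1 mL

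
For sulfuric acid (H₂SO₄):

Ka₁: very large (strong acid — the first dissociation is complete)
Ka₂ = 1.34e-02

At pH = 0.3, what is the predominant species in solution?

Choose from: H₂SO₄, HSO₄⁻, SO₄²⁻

The first dissociation is complete, so H₂SO₄ itself is never the predominant species in water; pKa₂ = -log(1.34e-02) = 1.87. For a polyprotic acid the predominant species crosses at each pKa: below pKa_n the protonated form dominates, above it the deprotonated form does. At pH = 0.3, the predominant species is HSO₄⁻.

HSO₄⁻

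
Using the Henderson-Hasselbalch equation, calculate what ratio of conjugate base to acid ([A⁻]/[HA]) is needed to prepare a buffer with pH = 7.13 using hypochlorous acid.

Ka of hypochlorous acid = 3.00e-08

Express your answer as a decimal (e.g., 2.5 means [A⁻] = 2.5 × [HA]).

pKa = -log(3.00e-08) = 7.5229. pH = pKa + log([A⁻]/[HA]), so log([A⁻]/[HA]) = pH − pKa = 7.13 − 7.5229 = -0.3929. [A⁻]/[HA] = 10^(-0.3929) = 0.405

[A⁻]/[HA] = 0.405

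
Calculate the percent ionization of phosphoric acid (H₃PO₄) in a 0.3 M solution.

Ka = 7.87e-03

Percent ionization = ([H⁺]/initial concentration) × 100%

Using Ka equilibrium: x² + Ka×x - Ka×C = 0. Solving: [H⁺] = 4.4814e-02. Percent = (4.4814e-02/0.3) × 100

Percent ionization = 14.9%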